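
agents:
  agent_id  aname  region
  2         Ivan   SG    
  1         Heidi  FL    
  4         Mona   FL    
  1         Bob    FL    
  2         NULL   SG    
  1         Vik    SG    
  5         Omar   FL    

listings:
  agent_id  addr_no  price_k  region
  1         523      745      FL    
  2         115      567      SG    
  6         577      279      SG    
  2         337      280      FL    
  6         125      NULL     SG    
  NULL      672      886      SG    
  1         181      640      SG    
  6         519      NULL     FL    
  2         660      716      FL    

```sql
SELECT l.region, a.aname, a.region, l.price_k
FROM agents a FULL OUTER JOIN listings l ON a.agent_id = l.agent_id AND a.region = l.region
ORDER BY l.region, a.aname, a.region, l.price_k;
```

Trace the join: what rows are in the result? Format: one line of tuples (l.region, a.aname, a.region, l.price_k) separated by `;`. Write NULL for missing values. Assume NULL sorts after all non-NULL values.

FULL OUTER JOIN keeps every row from both sides; unmatched rows get NULL for the other side's columns.
Matching on a.agent_id = l.agent_id AND a.region = l.region. A NULL in a compared column never satisfies the condition.
- agent_id=2, region=SG: 1 matching l row(s), so 1 row(s) emitted.
- agent_id=1, region=FL: 1 matching l row(s), so 1 row(s) emitted.
- agent_id=4, region=FL: no l row matches, row kept with l columns NULL.
- agent_id=1, region=FL: 1 matching l row(s), so 1 row(s) emitted.
- agent_id=2, region=SG: 1 matching l row(s), so 1 row(s) emitted.
- agent_id=1, region=SG: 1 matching l row(s), so 1 row(s) emitted.
- agent_id=5, region=FL: no l row matches, row kept with l columns NULL.
- 6 l row(s) had no a match → kept, a columns NULL.

(FL, Bob, FL, 745); (FL, Heidi, FL, 745); (FL, NULL, NULL, 280); (FL, NULL, NULL, 716); (FL, NULL, NULL, NULL); (SG, Ivan, SG, 567); (SG, Vik, SG, 640); (SG, NULL, SG, 567); (SG, NULL, NULL, 279); (SG, NULL, NULL, 886); (SG, NULL, NULL, NULL); (NULL, Mona, FL, NULL); (NULL, Omar, FL, NULL)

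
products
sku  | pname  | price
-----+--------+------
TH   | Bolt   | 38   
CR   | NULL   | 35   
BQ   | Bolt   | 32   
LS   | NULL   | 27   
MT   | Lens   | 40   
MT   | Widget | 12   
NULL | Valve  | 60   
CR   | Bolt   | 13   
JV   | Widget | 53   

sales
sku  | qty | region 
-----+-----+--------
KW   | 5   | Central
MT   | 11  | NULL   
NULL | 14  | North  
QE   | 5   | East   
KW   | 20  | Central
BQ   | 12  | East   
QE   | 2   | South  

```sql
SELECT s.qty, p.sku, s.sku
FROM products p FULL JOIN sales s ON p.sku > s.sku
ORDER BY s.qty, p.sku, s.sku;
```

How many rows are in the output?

21

FULL OUTER JOIN keeps every row from both sides; unmatched rows get NULL for the other side's columns.
Matching on p.sku > s.sku. A NULL in a compared column never satisfies the condition.
- p row (sku=TH): matches 6 s row(s) → 6 output row(s).
- p row (sku=CR): matches 1 s row(s) → 1 output row(s).
- p row (sku=BQ): no match → kept, s columns NULL.
- p row (sku=LS): matches 3 s row(s) → 3 output row(s).
- p row (sku=MT): matches 3 s row(s) → 3 output row(s).
- p row (sku=MT): matches 3 s row(s) → 3 output row(s).
- p row (sku=NULL): no match → kept, s columns NULL.
- p row (sku=CR): matches 1 s row(s) → 1 output row(s).
- p row (sku=JV): matches 1 s row(s) → 1 output row(s).
- plus 1 unmatched s row(s), each kept with NULL p columns.
Total: 18 matched + 3 padded = 21 rows.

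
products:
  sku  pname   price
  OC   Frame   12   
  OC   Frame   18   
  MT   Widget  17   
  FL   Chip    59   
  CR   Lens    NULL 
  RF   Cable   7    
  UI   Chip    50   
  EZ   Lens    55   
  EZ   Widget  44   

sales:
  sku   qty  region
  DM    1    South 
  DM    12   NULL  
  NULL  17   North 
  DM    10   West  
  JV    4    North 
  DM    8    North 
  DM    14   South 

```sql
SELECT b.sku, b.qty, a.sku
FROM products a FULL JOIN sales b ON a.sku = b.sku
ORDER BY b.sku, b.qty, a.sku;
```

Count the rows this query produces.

FULL OUTER JOIN keeps every row from both sides; unmatched rows get NULL for the other side's columns.
Matching on a.sku = b.sku. A NULL in a compared column never satisfies the condition.
Matched pairs: 0; unmatched a rows kept: 9; unmatched b rows kept: 7.
Total: 0 matched + 16 padded = 16 rows.

16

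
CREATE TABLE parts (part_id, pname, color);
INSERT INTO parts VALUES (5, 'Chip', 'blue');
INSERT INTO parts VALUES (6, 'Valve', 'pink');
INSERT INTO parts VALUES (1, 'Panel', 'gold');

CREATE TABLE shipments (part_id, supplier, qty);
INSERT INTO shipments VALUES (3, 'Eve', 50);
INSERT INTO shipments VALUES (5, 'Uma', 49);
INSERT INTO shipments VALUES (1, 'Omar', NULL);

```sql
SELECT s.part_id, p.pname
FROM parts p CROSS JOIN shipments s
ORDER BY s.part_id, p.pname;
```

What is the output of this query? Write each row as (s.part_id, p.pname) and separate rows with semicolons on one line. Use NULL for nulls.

(1, Chip); (1, Panel); (1, Valve); (3, Chip); (3, Panel); (3, Valve); (5, Chip); (5, Panel); (5, Valve)

CROSS JOIN pairs every row of `parts` with every row of `shipments`: 3 × 3 = 9 rows.
After projecting and ordering:
s.part_id | p.pname
1 | Chip
1 | Panel
1 | Valve
3 | Chip
3 | Panel
3 | Valve
5 | Chip
5 | Panel
5 | Valve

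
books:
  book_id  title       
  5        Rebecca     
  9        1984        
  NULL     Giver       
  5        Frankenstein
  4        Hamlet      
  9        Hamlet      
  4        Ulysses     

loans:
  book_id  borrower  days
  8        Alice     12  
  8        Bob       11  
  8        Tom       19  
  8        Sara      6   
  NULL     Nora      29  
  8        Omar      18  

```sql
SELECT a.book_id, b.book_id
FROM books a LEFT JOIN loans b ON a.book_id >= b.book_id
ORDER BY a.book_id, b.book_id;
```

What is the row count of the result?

LEFT JOIN keeps every row from `books`; unmatched rows get NULL for `loans`'s columns.
Matching on a.book_id >= b.book_id. A NULL in a compared column never satisfies the condition.
Matched pairs: 10; unmatched a rows kept: 5.
Total: 10 matched + 5 padded = 15 rows.

15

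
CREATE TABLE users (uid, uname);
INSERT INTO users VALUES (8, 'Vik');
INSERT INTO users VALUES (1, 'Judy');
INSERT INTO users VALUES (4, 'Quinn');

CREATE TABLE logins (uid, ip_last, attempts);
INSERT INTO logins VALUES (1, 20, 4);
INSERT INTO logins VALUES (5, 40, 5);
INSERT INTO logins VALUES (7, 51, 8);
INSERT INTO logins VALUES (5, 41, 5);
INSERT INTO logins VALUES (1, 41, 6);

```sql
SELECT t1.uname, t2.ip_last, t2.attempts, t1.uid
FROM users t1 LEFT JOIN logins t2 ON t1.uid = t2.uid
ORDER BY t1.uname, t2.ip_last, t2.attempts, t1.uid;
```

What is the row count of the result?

4

LEFT JOIN keeps every row from `users`; unmatched rows get NULL for `logins`'s columns.
Matching on t1.uid = t2.uid.
- t1 row (uid=8): no match → kept, t2 columns NULL.
- t1 row (uid=1): matches 2 t2 row(s) → 2 output row(s).
- t1 row (uid=4): no match → kept, t2 columns NULL.
Total: 2 matched + 2 padded = 4 rows.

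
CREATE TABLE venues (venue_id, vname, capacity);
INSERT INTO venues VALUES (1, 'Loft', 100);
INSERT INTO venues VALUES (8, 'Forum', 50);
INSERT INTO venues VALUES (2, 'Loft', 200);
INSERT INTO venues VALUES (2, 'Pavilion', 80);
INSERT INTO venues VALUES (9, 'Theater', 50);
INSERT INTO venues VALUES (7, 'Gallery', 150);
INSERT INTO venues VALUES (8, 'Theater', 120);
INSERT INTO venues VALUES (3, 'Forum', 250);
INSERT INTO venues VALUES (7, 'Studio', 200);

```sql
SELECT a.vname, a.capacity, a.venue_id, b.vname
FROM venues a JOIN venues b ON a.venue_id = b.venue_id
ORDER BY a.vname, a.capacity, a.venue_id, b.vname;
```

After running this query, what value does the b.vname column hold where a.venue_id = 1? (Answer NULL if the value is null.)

INNER JOIN keeps only pairs where the ON condition holds.
Matching on a.venue_id = b.venue_id.
- a (venue_id=1) pairs with 1 row(s) of b.
- a (venue_id=8) pairs with 2 row(s) of b.
- a (venue_id=2) pairs with 2 row(s) of b.
- a (venue_id=2) pairs with 2 row(s) of b.
- a (venue_id=9) pairs with 1 row(s) of b.
- a (venue_id=7) pairs with 2 row(s) of b.
- a (venue_id=8) pairs with 2 row(s) of b.
- a (venue_id=3) pairs with 1 row(s) of b.
- a (venue_id=7) pairs with 2 row(s) of b.

Loft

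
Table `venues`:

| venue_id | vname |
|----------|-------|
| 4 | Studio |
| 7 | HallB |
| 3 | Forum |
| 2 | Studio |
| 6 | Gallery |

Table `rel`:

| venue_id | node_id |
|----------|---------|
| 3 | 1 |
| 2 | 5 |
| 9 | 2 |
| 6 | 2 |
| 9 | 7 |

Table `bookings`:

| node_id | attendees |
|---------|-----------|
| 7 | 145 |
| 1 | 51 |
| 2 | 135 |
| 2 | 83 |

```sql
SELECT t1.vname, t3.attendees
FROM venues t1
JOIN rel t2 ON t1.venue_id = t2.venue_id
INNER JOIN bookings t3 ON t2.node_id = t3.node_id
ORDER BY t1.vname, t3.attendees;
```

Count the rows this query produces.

Evaluate left to right. First `venues t1 INNER JOIN rel t2` on venue_id: 3 row(s).
Then INNER JOIN `bookings t3` on node_id: keep only rows whose t2.node_id appears in t3.
Result: 3 row(s).

3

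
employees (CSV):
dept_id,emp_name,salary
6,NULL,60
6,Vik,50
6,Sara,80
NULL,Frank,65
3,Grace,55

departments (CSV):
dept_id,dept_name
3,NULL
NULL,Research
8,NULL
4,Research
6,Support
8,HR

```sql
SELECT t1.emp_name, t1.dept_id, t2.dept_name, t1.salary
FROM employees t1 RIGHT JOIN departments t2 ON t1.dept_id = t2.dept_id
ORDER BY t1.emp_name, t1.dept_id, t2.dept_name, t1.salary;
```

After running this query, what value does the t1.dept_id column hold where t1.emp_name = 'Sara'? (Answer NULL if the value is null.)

6

RIGHT JOIN keeps every row from `departments`; unmatched rows get NULL for `employees`'s columns.
Matching on t1.dept_id = t2.dept_id. A NULL in a compared column never satisfies the condition.
Matched pairs: 4; unmatched t2 rows kept: 4.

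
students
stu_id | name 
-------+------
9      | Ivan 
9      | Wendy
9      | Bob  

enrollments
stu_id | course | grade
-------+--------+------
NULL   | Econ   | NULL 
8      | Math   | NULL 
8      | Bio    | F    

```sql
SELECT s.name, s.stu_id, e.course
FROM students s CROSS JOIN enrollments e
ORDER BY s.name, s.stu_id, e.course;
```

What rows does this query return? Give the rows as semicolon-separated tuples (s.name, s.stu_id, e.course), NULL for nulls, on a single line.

CROSS JOIN pairs every row of `students` with every row of `enrollments`: 3 × 3 = 9 rows.
After projecting and ordering:
s.name | s.stu_id | e.course
Bob | 9 | Bio
Bob | 9 | Econ
Bob | 9 | Math
Ivan | 9 | Bio
Ivan | 9 | Econ
Ivan | 9 | Math
Wendy | 9 | Bio
Wendy | 9 | Econ
Wendy | 9 | Math

(Bob, 9, Bio); (Bob, 9, Econ); (Bob, 9, Math); (Ivan, 9, Bio); (Ivan, 9, Econ); (Ivan, 9, Math); (Wendy, 9, Bio); (Wendy, 9, Econ); (Wendy, 9, Math)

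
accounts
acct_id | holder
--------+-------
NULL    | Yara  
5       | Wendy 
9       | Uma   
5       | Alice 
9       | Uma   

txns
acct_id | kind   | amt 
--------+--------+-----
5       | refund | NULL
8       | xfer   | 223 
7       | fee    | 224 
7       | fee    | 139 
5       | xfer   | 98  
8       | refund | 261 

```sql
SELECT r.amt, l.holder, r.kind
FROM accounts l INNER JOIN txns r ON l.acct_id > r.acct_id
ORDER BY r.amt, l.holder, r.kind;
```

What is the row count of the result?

INNER JOIN keeps only pairs where the ON condition holds.
Matching on l.acct_id > r.acct_id. A NULL in a compared column never satisfies the condition.
- l (acct_id=NULL) has no partner → excluded.
- l (acct_id=5) has no partner → excluded.
- l (acct_id=9) pairs with 6 row(s) of r.
- l (acct_id=5) has no partner → excluded.
- l (acct_id=9) pairs with 6 row(s) of r.
Total: 12 rows.

12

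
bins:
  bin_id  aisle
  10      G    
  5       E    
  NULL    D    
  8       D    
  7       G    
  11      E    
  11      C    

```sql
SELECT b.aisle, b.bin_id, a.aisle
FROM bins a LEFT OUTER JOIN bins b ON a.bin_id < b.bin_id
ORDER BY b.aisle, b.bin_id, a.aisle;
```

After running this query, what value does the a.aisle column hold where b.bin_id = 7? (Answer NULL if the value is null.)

E

LEFT JOIN keeps every row from `bins a`; unmatched rows get NULL for `bins b`'s columns.
Matching on a.bin_id < b.bin_id. A NULL in a compared column never satisfies the condition.
Matched pairs: 14; unmatched a rows kept: 3.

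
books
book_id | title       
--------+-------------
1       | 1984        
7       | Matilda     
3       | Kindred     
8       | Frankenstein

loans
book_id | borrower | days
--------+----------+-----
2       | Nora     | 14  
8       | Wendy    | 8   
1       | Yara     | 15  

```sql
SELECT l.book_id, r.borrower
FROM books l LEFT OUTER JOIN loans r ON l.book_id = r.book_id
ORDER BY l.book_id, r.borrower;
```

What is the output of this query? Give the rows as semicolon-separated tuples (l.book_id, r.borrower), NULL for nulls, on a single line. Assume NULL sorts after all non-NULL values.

LEFT JOIN keeps every row from `books`; unmatched rows get NULL for `loans`'s columns.
Matching on l.book_id = r.book_id.
- book_id=1: 1 matching r row(s), so 1 row(s) emitted.
- book_id=7: no r row matches, row kept with r columns NULL.
- book_id=3: no r row matches, row kept with r columns NULL.
- book_id=8: 1 matching r row(s), so 1 row(s) emitted.
After projecting and ordering:
l.book_id | r.borrower
1 | Yara
3 | NULL
7 | NULL
8 | Wendy

(1, Yara); (3, NULL); (7, NULL); (8, Wendy)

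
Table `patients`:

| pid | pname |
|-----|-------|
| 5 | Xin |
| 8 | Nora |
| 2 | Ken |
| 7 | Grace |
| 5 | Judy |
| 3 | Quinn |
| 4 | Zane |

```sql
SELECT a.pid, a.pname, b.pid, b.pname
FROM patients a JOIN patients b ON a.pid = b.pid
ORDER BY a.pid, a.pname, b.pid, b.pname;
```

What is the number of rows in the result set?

INNER JOIN keeps only pairs where the ON condition holds.
Matching on a.pid = b.pid.
- a[0] pid=5 → 2 match(es) in b → 2 row(s).
- a[1] pid=8 → 1 match(es) in b → 1 row(s).
- a[2] pid=2 → 1 match(es) in b → 1 row(s).
- a[3] pid=7 → 1 match(es) in b → 1 row(s).
- a[4] pid=5 → 2 match(es) in b → 2 row(s).
- a[5] pid=3 → 1 match(es) in b → 1 row(s).
- a[6] pid=4 → 1 match(es) in b → 1 row(s).
Total: 9 rows.

9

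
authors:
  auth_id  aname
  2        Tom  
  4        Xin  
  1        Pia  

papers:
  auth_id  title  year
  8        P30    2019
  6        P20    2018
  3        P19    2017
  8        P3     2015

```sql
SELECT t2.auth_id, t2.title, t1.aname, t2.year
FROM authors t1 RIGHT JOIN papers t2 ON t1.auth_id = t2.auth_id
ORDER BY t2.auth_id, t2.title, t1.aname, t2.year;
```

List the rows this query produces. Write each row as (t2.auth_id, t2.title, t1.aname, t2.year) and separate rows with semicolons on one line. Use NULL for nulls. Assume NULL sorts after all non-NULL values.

(3, P19, NULL, 2017); (6, P20, NULL, 2018); (8, P3, NULL, 2015); (8, P30, NULL, 2019)

RIGHT JOIN keeps every row from `papers`; unmatched rows get NULL for `authors`'s columns.
Matching on t1.auth_id = t2.auth_id.
- t1[0] auth_id=2 → no match.
- t1[1] auth_id=4 → no match.
- t1[2] auth_id=1 → no match.
- 4 t2 row(s) had no t1 match → kept, t1 columns NULL.
After projecting and ordering:
t2.auth_id | t2.title | t1.aname | t2.year
3 | P19 | NULL | 2017
6 | P20 | NULL | 2018
8 | P3 | NULL | 2015
8 | P30 | NULL | 2019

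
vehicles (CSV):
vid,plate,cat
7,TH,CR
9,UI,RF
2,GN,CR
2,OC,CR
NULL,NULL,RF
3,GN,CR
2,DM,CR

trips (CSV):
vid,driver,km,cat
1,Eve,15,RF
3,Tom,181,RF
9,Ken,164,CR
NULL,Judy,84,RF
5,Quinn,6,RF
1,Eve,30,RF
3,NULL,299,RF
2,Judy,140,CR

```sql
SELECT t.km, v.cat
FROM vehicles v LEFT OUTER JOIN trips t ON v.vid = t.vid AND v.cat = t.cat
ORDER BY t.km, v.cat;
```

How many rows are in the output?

7

LEFT JOIN keeps every row from `vehicles`; unmatched rows get NULL for `trips`'s columns.
Matching on v.vid = t.vid AND v.cat = t.cat. A NULL in a compared column never satisfies the condition.
- v row (vid=7, cat=CR): no match → kept, t columns NULL.
- v row (vid=9, cat=RF): no match → kept, t columns NULL.
- v row (vid=2, cat=CR): matches 1 t row(s) → 1 output row(s).
- v row (vid=2, cat=CR): matches 1 t row(s) → 1 output row(s).
- v row (vid=NULL, cat=RF): no match → kept, t columns NULL.
- v row (vid=3, cat=CR): no match → kept, t columns NULL.
- v row (vid=2, cat=CR): matches 1 t row(s) → 1 output row(s).
Total: 3 matched + 4 padded = 7 rows.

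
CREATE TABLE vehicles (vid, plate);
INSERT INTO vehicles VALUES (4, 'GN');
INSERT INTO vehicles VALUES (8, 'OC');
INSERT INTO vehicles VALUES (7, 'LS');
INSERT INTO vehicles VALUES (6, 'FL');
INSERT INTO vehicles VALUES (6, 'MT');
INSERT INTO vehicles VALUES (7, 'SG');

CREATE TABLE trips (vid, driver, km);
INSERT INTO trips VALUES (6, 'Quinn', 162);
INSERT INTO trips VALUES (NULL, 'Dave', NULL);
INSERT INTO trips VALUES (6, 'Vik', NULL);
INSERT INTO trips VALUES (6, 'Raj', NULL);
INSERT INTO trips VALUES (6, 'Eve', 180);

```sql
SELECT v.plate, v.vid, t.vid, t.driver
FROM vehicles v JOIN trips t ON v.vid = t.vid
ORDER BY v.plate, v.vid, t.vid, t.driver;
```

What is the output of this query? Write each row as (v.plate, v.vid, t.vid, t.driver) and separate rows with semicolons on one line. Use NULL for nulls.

INNER JOIN keeps only pairs where the ON condition holds.
Matching on v.vid = t.vid. A NULL in a compared column never satisfies the condition.
Matched pairs: 8.

(FL, 6, 6, Eve); (FL, 6, 6, Quinn); (FL, 6, 6, Raj); (FL, 6, 6, Vik); (MT, 6, 6, Eve); (MT, 6, 6, Quinn); (MT, 6, 6, Raj); (MT, 6, 6, Vik)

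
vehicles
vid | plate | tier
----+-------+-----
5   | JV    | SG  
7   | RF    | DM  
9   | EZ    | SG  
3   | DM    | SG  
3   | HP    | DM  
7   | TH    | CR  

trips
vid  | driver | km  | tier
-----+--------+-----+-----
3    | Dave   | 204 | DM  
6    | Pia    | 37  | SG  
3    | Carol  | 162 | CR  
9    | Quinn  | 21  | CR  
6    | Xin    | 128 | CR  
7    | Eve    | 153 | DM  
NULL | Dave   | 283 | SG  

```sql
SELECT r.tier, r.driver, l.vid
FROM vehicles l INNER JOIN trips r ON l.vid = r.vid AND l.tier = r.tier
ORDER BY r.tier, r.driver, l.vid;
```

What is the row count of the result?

2

INNER JOIN keeps only pairs where the ON condition holds.
Matching on l.vid = r.vid AND l.tier = r.tier. A NULL in a compared column never satisfies the condition.
Matched pairs: 2.
Total: 2 rows.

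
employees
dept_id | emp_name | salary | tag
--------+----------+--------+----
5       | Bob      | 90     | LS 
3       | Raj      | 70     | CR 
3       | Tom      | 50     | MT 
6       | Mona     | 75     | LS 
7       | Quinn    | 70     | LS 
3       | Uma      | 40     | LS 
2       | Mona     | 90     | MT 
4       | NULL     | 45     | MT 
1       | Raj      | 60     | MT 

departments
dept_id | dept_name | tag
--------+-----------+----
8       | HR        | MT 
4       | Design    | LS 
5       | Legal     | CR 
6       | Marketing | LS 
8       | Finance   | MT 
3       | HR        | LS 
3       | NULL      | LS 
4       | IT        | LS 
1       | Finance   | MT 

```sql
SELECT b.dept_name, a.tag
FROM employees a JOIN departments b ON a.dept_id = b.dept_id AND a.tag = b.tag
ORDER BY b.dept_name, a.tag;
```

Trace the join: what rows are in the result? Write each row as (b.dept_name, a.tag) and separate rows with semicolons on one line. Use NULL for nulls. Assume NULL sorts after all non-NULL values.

(Finance, MT); (HR, LS); (Marketing, LS); (NULL, LS)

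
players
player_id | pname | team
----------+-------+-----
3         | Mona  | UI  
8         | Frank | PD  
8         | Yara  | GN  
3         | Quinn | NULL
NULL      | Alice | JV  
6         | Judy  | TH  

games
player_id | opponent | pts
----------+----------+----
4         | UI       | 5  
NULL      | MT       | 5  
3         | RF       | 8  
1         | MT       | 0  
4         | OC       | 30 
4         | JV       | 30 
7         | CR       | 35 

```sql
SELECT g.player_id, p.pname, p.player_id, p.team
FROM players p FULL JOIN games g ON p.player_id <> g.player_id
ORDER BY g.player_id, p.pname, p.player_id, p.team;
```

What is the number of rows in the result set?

30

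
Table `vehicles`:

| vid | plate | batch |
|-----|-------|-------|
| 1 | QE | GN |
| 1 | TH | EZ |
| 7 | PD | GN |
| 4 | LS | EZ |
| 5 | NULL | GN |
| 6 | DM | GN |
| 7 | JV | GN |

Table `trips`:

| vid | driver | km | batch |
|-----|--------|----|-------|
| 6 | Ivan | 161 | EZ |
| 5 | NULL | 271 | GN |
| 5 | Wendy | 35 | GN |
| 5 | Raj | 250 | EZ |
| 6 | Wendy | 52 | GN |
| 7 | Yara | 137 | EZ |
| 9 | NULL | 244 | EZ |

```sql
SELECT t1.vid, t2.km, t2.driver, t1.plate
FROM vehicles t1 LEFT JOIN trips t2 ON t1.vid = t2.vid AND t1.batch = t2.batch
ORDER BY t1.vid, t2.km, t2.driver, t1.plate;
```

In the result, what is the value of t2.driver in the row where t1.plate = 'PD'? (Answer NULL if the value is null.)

NULL

LEFT JOIN keeps every row from `vehicles`; unmatched rows get NULL for `trips`'s columns.
Matching on t1.vid = t2.vid AND t1.batch = t2.batch.
- vid=1, batch=GN: no t2 row matches, row kept with t2 columns NULL.
- vid=1, batch=EZ: no t2 row matches, row kept with t2 columns NULL.
- vid=7, batch=GN: no t2 row matches, row kept with t2 columns NULL.
- vid=4, batch=EZ: no t2 row matches, row kept with t2 columns NULL.
- vid=5, batch=GN: 2 matching t2 row(s), so 2 row(s) emitted.
- vid=6, batch=GN: 1 matching t2 row(s), so 1 row(s) emitted.
- vid=7, batch=GN: no t2 row matches, row kept with t2 columns NULL.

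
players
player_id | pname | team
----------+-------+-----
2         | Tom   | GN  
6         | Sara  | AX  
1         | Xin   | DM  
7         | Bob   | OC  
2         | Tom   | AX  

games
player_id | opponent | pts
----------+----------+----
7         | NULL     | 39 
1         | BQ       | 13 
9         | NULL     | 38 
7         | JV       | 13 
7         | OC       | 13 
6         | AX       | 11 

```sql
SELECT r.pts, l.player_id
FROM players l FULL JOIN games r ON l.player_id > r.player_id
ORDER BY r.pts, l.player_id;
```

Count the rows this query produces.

10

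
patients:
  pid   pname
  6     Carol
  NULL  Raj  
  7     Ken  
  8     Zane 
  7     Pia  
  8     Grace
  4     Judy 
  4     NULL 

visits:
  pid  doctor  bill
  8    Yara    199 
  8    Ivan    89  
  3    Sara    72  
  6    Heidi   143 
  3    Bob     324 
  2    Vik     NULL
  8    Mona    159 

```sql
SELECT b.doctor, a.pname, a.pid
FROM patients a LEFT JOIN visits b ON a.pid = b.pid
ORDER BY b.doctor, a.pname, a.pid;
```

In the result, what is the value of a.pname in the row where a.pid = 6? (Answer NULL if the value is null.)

LEFT JOIN keeps every row from `patients`; unmatched rows get NULL for `visits`'s columns.
Matching on a.pid = b.pid. A NULL in a compared column never satisfies the condition.
- pid=6: 1 matching b row(s), so 1 row(s) emitted.
- pid=NULL: no b row matches, row kept with b columns NULL.
- pid=7: no b row matches, row kept with b columns NULL.
- pid=8: 3 matching b row(s), so 3 row(s) emitted.
- pid=7: no b row matches, row kept with b columns NULL.
- pid=8: 3 matching b row(s), so 3 row(s) emitted.
- pid=4: no b row matches, row kept with b columns NULL.
- pid=4: no b row matches, row kept with b columns NULL.

Carol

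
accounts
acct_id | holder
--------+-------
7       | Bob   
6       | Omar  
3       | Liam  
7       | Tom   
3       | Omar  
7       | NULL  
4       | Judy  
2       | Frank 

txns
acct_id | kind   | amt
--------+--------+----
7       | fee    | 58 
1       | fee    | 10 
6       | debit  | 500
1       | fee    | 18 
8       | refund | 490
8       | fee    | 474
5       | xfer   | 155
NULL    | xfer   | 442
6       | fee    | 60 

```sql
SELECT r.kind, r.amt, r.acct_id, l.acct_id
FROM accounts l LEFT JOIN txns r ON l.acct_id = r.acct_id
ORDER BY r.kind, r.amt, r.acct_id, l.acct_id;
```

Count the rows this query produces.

LEFT JOIN keeps every row from `accounts`; unmatched rows get NULL for `txns`'s columns.
Matching on l.acct_id = r.acct_id. A NULL in a compared column never satisfies the condition.
- l[0] acct_id=7 → 1 match(es) in r → 1 row(s).
- l[1] acct_id=6 → 2 match(es) in r → 2 row(s).
- l[2] acct_id=3 → no match; kept with NULLs on the r side.
- l[3] acct_id=7 → 1 match(es) in r → 1 row(s).
- l[4] acct_id=3 → no match; kept with NULLs on the r side.
- l[5] acct_id=7 → 1 match(es) in r → 1 row(s).
- l[6] acct_id=4 → no match; kept with NULLs on the r side.
- l[7] acct_id=2 → no match; kept with NULLs on the r side.
Total: 5 matched + 4 padded = 9 rows.

9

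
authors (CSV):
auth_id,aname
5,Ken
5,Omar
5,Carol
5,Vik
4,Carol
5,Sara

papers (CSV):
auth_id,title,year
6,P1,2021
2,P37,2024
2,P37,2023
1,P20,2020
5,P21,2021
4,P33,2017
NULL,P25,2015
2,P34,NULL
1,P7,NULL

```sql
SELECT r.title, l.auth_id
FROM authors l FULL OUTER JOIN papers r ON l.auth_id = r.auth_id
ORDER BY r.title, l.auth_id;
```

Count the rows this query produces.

FULL OUTER JOIN keeps every row from both sides; unmatched rows get NULL for the other side's columns.
Matching on l.auth_id = r.auth_id. A NULL in a compared column never satisfies the condition.
Matched pairs: 6; unmatched l rows kept: 0; unmatched r rows kept: 7.
Total: 6 matched + 7 padded = 13 rows.

13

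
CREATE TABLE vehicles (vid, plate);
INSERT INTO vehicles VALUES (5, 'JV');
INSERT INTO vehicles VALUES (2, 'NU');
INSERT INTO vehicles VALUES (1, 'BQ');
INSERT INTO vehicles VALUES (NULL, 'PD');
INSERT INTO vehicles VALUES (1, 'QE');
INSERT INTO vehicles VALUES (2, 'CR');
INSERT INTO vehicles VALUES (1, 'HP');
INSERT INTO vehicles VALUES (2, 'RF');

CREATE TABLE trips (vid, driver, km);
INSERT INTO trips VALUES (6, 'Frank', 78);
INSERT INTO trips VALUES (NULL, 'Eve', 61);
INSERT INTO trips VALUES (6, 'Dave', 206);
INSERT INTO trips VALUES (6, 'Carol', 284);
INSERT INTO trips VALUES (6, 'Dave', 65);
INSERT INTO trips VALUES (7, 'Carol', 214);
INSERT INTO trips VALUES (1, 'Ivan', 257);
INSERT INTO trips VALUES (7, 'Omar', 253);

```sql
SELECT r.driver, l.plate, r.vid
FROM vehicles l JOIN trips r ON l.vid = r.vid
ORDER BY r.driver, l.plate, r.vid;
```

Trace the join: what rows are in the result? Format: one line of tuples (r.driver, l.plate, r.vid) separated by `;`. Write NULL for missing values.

(Ivan, BQ, 1); (Ivan, HP, 1); (Ivan, QE, 1)

INNER JOIN keeps only pairs where the ON condition holds.
Matching on l.vid = r.vid. A NULL in a compared column never satisfies the condition.
Matched pairs: 3.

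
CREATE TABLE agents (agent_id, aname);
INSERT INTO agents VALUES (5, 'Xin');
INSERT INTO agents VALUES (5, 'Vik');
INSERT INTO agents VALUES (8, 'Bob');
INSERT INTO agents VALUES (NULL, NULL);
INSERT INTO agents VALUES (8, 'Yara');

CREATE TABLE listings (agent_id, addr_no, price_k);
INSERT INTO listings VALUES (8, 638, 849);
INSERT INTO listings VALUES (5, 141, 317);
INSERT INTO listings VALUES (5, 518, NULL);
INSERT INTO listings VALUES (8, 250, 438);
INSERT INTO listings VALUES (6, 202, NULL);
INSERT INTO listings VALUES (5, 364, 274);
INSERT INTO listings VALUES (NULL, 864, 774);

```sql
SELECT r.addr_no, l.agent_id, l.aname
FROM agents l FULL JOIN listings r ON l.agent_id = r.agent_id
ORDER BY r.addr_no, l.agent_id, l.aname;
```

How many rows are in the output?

13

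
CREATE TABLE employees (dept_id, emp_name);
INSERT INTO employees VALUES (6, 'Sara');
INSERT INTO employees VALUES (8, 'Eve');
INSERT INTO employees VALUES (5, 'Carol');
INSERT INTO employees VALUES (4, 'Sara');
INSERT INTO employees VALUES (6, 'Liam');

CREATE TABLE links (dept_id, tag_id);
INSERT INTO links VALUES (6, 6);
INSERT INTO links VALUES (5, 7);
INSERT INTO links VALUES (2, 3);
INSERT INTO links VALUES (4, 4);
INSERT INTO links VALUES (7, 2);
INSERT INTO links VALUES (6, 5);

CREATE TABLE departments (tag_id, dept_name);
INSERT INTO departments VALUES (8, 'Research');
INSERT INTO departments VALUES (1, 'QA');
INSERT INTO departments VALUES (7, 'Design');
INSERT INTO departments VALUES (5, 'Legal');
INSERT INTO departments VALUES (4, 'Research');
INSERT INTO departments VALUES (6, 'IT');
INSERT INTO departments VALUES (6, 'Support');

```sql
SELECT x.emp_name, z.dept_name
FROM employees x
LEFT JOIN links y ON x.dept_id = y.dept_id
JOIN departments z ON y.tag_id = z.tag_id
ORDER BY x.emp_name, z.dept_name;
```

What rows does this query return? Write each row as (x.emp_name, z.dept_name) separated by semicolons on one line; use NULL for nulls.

(Carol, Design); (Liam, IT); (Liam, Legal); (Liam, Support); (Sara, IT); (Sara, Legal); (Sara, Research); (Sara, Support)

Joins associate left-to-right: employees LEFT JOIN links on dept_id gives 7 intermediate row(s).
Then INNER JOIN `departments z` on tag_id: keep only rows whose y.tag_id appears in z.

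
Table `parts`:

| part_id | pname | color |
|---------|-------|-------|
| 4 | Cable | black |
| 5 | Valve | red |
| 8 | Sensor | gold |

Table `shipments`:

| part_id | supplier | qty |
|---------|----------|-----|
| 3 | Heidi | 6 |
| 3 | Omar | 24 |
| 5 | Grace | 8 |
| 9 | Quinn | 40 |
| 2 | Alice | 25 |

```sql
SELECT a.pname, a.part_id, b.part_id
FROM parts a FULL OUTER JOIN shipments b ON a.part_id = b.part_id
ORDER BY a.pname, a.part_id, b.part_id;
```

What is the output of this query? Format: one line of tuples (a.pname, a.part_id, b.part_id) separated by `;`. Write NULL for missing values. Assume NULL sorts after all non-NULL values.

FULL OUTER JOIN keeps every row from both sides; unmatched rows get NULL for the other side's columns.
Matching on a.part_id = b.part_id.
- a[0] part_id=4 → no match; kept with NULLs on the b side.
- a[1] part_id=5 → 1 match(es) in b → 1 row(s).
- a[2] part_id=8 → no match; kept with NULLs on the b side.
- 4 b row(s) had no a match → kept, a columns NULL.
After projecting and ordering:
a.pname | a.part_id | b.part_id
Cable | 4 | NULL
Sensor | 8 | NULL
Valve | 5 | 5
NULL | NULL | 2
NULL | NULL | 3
NULL | NULL | 3
NULL | NULL | 9

(Cable, 4, NULL); (Sensor, 8, NULL); (Valve, 5, 5); (NULL, NULL, 2); (NULL, NULL, 3); (NULL, NULL, 3); (NULL, NULL, 9)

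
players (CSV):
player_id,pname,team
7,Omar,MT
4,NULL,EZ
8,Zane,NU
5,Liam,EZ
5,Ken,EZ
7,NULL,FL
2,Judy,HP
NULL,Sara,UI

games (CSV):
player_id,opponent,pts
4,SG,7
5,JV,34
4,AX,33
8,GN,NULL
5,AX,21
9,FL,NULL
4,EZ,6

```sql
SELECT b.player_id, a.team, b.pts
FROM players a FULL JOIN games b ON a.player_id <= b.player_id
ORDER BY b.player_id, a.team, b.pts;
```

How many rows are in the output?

29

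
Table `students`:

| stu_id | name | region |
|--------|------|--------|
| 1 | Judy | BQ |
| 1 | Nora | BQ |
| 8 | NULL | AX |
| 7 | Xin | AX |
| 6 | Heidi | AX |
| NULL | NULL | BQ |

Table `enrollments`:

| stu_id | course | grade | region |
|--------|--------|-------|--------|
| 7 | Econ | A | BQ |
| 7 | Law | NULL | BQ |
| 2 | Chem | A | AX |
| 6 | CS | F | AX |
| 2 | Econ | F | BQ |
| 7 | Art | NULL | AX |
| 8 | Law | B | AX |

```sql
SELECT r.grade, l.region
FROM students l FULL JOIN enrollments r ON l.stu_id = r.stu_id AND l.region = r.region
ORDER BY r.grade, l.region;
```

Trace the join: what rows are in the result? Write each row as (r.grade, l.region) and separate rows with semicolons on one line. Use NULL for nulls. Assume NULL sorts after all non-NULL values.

FULL OUTER JOIN keeps every row from both sides; unmatched rows get NULL for the other side's columns.
Matching on l.stu_id = r.stu_id AND l.region = r.region. A NULL in a compared column never satisfies the condition.
- l (stu_id=1, region=BQ) has no partner → padded with NULL.
- l (stu_id=1, region=BQ) has no partner → padded with NULL.
- l (stu_id=8, region=AX) pairs with 1 row(s) of r.
- l (stu_id=7, region=AX) pairs with 1 row(s) of r.
- l (stu_id=6, region=AX) pairs with 1 row(s) of r.
- l (stu_id=NULL, region=BQ) has no partner → padded with NULL.
- 4 row(s) from r found no l partner → padded with NULL.
After projecting and ordering:
r.grade | l.region
A | NULL
A | NULL
B | AX
F | AX
F | NULL
NULL | AX
NULL | BQ
NULL | BQ
NULL | BQ
NULL | NULL

(A, NULL); (A, NULL); (B, AX); (F, AX); (F, NULL); (NULL, AX); (NULL, BQ); (NULL, BQ); (NULL, BQ); (NULL, NULL)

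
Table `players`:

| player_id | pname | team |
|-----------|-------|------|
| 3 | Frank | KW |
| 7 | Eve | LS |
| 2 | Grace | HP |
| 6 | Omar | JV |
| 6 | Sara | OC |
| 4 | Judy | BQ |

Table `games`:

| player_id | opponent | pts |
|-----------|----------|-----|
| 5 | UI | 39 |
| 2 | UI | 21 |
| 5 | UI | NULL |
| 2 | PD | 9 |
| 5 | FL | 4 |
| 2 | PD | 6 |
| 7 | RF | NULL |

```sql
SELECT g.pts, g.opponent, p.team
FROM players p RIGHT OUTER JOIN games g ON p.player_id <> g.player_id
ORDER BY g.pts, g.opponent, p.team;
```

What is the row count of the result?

38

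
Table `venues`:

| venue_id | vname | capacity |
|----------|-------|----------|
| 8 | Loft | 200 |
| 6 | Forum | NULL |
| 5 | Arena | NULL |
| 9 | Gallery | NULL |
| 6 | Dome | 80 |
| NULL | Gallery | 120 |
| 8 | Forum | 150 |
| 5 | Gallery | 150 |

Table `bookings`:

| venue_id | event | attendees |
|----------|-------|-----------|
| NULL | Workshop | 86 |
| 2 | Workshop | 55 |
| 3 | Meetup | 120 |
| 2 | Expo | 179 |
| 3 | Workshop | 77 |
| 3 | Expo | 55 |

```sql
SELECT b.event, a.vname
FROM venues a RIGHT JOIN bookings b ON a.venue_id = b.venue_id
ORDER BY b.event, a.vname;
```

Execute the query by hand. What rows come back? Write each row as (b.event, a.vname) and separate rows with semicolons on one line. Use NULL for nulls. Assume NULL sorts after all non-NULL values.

(Expo, NULL); (Expo, NULL); (Meetup, NULL); (Workshop, NULL); (Workshop, NULL); (Workshop, NULL)

RIGHT JOIN keeps every row from `bookings`; unmatched rows get NULL for `venues`'s columns.
Matching on a.venue_id = b.venue_id. A NULL in a compared column never satisfies the condition.
Matched pairs: 0; unmatched b rows kept: 6.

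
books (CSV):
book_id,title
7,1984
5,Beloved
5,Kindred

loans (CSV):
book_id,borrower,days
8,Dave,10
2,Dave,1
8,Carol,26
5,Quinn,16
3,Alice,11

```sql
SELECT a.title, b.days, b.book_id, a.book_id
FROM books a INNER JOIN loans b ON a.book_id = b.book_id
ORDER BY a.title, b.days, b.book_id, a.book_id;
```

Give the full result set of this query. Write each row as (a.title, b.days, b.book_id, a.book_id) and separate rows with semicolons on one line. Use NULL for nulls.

INNER JOIN keeps only pairs where the ON condition holds.
Matching on a.book_id = b.book_id.
- a row (book_id=7): no match → dropped.
- a row (book_id=5): matches 1 b row(s) → 1 output row(s).
- a row (book_id=5): matches 1 b row(s) → 1 output row(s).
After projecting and ordering:
a.title | b.days | b.book_id | a.book_id
Beloved | 16 | 5 | 5
Kindred | 16 | 5 | 5

(Beloved, 16, 5, 5); (Kindred, 16, 5, 5)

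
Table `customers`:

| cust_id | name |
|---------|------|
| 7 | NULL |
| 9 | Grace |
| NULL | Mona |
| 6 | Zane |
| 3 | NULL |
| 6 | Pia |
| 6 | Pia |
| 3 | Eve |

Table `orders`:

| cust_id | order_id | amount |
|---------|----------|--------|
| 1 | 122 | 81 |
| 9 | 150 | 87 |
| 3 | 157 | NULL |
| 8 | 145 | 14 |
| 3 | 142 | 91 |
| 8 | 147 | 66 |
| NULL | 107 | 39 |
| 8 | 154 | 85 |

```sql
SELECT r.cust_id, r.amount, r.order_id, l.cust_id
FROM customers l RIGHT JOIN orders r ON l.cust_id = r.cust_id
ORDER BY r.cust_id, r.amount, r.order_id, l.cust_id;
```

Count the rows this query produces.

10

RIGHT JOIN keeps every row from `orders`; unmatched rows get NULL for `customers`'s columns.
Matching on l.cust_id = r.cust_id. A NULL in a compared column never satisfies the condition.
Matched pairs: 5; unmatched r rows kept: 5.
Total: 5 matched + 5 padded = 10 rows.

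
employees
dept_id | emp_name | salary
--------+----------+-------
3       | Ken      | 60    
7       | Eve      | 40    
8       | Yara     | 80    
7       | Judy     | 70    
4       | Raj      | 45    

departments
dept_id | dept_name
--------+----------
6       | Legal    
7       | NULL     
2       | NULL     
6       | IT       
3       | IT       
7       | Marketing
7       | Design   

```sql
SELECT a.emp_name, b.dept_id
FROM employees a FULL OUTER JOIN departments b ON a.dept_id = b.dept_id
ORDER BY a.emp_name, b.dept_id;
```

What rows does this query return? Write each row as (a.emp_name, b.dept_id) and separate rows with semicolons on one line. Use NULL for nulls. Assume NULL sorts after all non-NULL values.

(Eve, 7); (Eve, 7); (Eve, 7); (Judy, 7); (Judy, 7); (Judy, 7); (Ken, 3); (Raj, NULL); (Yara, NULL); (NULL, 2); (NULL, 6); (NULL, 6)

FULL OUTER JOIN keeps every row from both sides; unmatched rows get NULL for the other side's columns.
Matching on a.dept_id = b.dept_id.
- a (dept_id=3) pairs with 1 row(s) of b.
- a (dept_id=7) pairs with 3 row(s) of b.
- a (dept_id=8) has no partner → padded with NULL.
- a (dept_id=7) pairs with 3 row(s) of b.
- a (dept_id=4) has no partner → padded with NULL.
- 3 b row(s) had no a match → kept, a columns NULL.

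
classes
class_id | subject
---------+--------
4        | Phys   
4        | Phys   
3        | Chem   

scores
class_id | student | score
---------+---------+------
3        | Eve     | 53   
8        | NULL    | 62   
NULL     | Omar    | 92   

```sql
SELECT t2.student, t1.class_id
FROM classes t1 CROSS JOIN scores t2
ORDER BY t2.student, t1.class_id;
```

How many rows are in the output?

9

CROSS JOIN pairs every row of `classes` with every row of `scores`: 3 × 3 = 9 rows.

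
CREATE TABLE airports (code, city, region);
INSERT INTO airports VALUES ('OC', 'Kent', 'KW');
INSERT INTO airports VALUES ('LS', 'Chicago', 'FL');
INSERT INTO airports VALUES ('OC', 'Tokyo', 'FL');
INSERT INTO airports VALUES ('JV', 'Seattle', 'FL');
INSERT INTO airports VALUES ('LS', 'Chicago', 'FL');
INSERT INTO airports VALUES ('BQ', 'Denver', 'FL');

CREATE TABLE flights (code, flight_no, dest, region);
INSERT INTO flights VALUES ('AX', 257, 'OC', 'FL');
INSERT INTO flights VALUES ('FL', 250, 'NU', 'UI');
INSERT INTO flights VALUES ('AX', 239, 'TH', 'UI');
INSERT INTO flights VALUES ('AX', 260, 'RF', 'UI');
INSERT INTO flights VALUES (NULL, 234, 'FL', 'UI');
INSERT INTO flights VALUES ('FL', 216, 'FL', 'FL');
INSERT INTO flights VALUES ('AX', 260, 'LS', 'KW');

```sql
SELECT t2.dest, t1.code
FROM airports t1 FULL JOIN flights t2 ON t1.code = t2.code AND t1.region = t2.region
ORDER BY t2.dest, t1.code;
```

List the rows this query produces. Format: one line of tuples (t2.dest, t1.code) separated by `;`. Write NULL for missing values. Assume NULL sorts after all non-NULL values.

FULL OUTER JOIN keeps every row from both sides; unmatched rows get NULL for the other side's columns.
Matching on t1.code = t2.code AND t1.region = t2.region. A NULL in a compared column never satisfies the condition.
- code=OC, region=KW: no t2 row matches, row kept with t2 columns NULL.
- code=LS, region=FL: no t2 row matches, row kept with t2 columns NULL.
- code=OC, region=FL: no t2 row matches, row kept with t2 columns NULL.
- code=JV, region=FL: no t2 row matches, row kept with t2 columns NULL.
- code=LS, region=FL: no t2 row matches, row kept with t2 columns NULL.
- code=BQ, region=FL: no t2 row matches, row kept with t2 columns NULL.
- 7 row(s) from t2 found no t1 partner → padded with NULL.

(FL, NULL); (FL, NULL); (LS, NULL); (NU, NULL); (OC, NULL); (RF, NULL); (TH, NULL); (NULL, BQ); (NULL, JV); (NULL, LS); (NULL, LS); (NULL, OC); (NULL, OC)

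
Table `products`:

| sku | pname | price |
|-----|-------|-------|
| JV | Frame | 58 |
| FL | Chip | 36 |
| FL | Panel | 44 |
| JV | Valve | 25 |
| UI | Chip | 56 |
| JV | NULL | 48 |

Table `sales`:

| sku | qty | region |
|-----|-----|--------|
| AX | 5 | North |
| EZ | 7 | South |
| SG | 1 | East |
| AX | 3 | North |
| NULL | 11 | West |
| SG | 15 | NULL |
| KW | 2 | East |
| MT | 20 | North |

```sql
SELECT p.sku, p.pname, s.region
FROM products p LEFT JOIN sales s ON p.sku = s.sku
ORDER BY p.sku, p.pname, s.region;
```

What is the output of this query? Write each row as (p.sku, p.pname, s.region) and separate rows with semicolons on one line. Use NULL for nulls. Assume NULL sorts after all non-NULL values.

LEFT JOIN keeps every row from `products`; unmatched rows get NULL for `sales`'s columns.
Matching on p.sku = s.sku. A NULL in a compared column never satisfies the condition.
Matched pairs: 0; unmatched p rows kept: 6.

(FL, Chip, NULL); (FL, Panel, NULL); (JV, Frame, NULL); (JV, Valve, NULL); (JV, NULL, NULL); (UI, Chip, NULL)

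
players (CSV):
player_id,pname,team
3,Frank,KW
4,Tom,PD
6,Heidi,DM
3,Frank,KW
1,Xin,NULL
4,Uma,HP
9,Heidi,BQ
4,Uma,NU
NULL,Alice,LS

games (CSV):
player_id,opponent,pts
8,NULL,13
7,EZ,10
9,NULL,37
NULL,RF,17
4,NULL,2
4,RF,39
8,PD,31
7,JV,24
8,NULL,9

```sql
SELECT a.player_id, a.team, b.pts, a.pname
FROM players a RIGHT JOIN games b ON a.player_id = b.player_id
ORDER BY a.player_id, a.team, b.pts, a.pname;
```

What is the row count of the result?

13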